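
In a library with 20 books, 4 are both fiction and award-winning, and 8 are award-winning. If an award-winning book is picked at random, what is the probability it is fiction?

P(A ∩ B) = 4/20 = 1/5
P(B) = 8/20 = 2/5
P(A|B) = P(A ∩ B) / P(B) = (1/5) / (2/5) = 1/2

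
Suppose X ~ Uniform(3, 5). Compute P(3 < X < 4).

P(3 < X < 4) = ∫_{3}^{4} f(x) dx
where f(x) = \frac{1}{2}
= \frac{1}{2}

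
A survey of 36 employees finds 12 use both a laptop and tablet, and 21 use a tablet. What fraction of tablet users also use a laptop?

P(A ∩ B) = 12/36 = 1/3
P(B) = 21/36 = 7/12
P(A|B) = P(A ∩ B) / P(B) = (1/3) / (7/12) = 4/7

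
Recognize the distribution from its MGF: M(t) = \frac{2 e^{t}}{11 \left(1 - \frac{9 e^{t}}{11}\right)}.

The MGF M(t) = \frac{2 e^{t}}{11 \left(1 - \frac{9 e^{t}}{11}\right)} is the standard form for the Geometric distribution.
Comparing with the known MGF formula identifies: Geometric(p=2/11), X = trial number of first success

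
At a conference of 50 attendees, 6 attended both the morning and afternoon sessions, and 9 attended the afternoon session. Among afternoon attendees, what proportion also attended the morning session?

P(A ∩ B) = 6/50 = 3/25
P(B) = 9/50
P(A|B) = P(A ∩ B) / P(B) = (3/25) / (9/50) = 2/3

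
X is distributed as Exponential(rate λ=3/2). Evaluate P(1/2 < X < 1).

P(1/2 < X < 1) = ∫_{1/2}^{1} f(x) dx
where f(x) = \frac{3 e^{- \frac{3 x}{2}}}{2}
= - \frac{1}{e^{\frac{3}{2}}} + e^{- \frac{3}{4}}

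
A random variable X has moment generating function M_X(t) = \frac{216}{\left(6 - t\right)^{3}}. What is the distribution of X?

The MGF M(t) = \frac{216}{\left(6 - t\right)^{3}} is the standard form for the Gamma distribution.
Comparing with the known MGF formula identifies: Gamma(shape α=3, rate β=6)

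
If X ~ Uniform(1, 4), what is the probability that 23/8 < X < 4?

P(23/8 < X < 4) = ∫_{23/8}^{4} f(x) dx
where f(x) = \frac{1}{3}
= \frac{3}{8}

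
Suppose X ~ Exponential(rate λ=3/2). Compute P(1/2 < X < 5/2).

P(1/2 < X < 5/2) = ∫_{1/2}^{5/2} f(x) dx
where f(x) = \frac{3 e^{- \frac{3 x}{2}}}{2}
= - \frac{1 - e^{3}}{e^{\frac{15}{4}}}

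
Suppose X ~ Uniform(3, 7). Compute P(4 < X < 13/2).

P(4 < X < 13/2) = ∫_{4}^{13/2} f(x) dx
where f(x) = \frac{1}{4}
= \frac{5}{8}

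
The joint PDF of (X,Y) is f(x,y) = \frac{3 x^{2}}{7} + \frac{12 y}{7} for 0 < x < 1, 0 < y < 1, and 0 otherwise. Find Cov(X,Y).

E[XY] = ∫∫ xy × f(x,y) dx dy = \frac{19}{56}
E[X] = \frac{15}{28}
E[Y] = \frac{9}{14}
Cov(X,Y) = E[XY] - E[X]E[Y] = - \frac{1}{196}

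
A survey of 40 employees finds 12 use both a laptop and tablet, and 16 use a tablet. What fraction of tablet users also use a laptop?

P(A ∩ B) = 12/40 = 3/10
P(B) = 16/40 = 2/5
P(A|B) = P(A ∩ B) / P(B) = (3/10) / (2/5) = 3/4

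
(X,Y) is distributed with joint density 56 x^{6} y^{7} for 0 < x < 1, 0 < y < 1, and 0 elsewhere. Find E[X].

E[X] = ∫_0^1 ∫_0^1 x × f(x,y) dy dx
= ∫_0^1 ∫_0^1 x × (56 x^{6} y^{7}) dy dx
= \frac{7}{8}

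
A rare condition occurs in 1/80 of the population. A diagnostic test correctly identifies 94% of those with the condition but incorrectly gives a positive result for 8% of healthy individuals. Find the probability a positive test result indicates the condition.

Let D = the rare event, + = positive/flagged.
P(D) = 1/80
P(+|D) = 94/100 = 47/50
P(+|D') = 8/100 = 2/25
P(+) = P(+|D)P(D) + P(+|D')P(D')
     = \frac{47}{50} × \frac{1}{80} + \frac{2}{25} × \frac{79}{80}
     = \frac{363}{4000}
P(D|+) = P(+|D)P(D)/P(+) = \frac{47}{363}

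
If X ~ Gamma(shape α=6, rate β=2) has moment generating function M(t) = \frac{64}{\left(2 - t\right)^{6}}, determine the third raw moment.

To find E[X^3], compute M^(3)(0):
M^(1)(t) = \frac{384}{\left(2 - t\right)^{7}}
M^(2)(t) = \frac{2688}{\left(2 - t\right)^{8}}
M^(3)(t) = \frac{21504}{\left(2 - t\right)^{9}}
M^(3)(0) = 42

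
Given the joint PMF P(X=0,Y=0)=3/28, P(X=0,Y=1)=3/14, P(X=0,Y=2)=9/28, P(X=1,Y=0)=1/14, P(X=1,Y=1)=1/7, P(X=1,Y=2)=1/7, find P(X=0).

P(X=0) = P(X=0,Y=0) + P(X=0,Y=1) + P(X=0,Y=2)
= 3/28 + 3/14 + 9/28
= 9/14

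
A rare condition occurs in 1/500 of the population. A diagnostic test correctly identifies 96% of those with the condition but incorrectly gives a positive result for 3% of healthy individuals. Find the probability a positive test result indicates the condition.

Let D = the rare event, + = positive/flagged.
P(D) = 1/500
P(+|D) = 96/100 = 24/25
P(+|D') = 3/100
P(+) = P(+|D)P(D) + P(+|D')P(D')
     = \frac{24}{25} × \frac{1}{500} + \frac{3}{100} × \frac{499}{500}
     = \frac{1593}{50000}
P(D|+) = P(+|D)P(D)/P(+) = \frac{32}{531}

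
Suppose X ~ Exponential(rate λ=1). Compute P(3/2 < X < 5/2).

P(3/2 < X < 5/2) = ∫_{3/2}^{5/2} f(x) dx
where f(x) = e^{- x}
= - \frac{1 - e}{e^{\frac{5}{2}}}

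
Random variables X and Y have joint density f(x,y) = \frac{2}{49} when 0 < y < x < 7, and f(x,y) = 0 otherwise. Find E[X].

f_X(x) = ∫_0^x \frac{2}{49} dy = \frac{2 x}{49}
E[X] = ∫_0^7 x × (\frac{2 x}{49}) dx = \frac{14}{3}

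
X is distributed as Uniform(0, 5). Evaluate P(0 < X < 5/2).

P(0 < X < 5/2) = ∫_{0}^{5/2} f(x) dx
where f(x) = \frac{1}{5}
= \frac{1}{2}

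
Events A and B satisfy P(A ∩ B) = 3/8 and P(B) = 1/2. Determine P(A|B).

P(A|B) = P(A ∩ B) / P(B)
= (3/8) / (1/2)
= 3/4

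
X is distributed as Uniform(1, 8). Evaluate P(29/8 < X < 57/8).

P(29/8 < X < 57/8) = ∫_{29/8}^{57/8} f(x) dx
where f(x) = \frac{1}{7}
= \frac{1}{2}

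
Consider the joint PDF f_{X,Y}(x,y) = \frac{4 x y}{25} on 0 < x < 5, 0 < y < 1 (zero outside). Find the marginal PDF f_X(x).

f_X(x) = ∫_0^1 f(x,y) dy
= ∫_0^1 \frac{4 x y}{25} dy
= \frac{2 x}{25} for 0 < x < 5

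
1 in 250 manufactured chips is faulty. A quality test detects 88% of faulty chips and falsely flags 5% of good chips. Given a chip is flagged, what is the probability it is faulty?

Let D = the rare event, + = positive/flagged.
P(D) = 1/250
P(+|D) = 88/100 = 22/25
P(+|D') = 5/100 = 1/20
P(+) = P(+|D)P(D) + P(+|D')P(D')
     = \frac{22}{25} × \frac{1}{250} + \frac{1}{20} × \frac{249}{250}
     = \frac{1333}{25000}
P(D|+) = P(+|D)P(D)/P(+) = \frac{88}{1333}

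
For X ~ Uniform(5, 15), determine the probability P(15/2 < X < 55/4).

P(15/2 < X < 55/4) = ∫_{15/2}^{55/4} f(x) dx
where f(x) = \frac{1}{10}
= \frac{5}{8}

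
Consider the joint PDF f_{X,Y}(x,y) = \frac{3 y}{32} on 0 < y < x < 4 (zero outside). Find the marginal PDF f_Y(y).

f_Y(y) = ∫_y^4 \frac{3 y}{32} dx = \frac{3 y \left(4 - y\right)}{32}
for 0 < y < 4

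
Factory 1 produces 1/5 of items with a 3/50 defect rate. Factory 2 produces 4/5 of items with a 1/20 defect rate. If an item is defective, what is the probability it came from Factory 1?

Using Bayes' theorem:
P(F1) = 1/5, P(D|F1) = 3/50
P(F2) = 4/5, P(D|F2) = 1/20
P(D) = P(D|F1)P(F1) + P(D|F2)P(F2)
     = \frac{13}{250}
P(F1|D) = P(D|F1)P(F1) / P(D)
= \frac{3}{13}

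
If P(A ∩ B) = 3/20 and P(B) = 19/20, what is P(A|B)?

P(A|B) = P(A ∩ B) / P(B)
= (3/20) / (19/20)
= 3/19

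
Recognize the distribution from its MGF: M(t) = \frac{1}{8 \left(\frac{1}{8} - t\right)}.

The MGF M(t) = \frac{1}{8 \left(\frac{1}{8} - t\right)} is the standard form for the Exponential distribution.
Comparing with the known MGF formula identifies: Exponential(rate λ=1/8)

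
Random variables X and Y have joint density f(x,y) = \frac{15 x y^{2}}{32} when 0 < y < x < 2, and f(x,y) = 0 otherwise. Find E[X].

f_X(x) = ∫_0^x \frac{15 x y^{2}}{32} dy = \frac{5 x^{4}}{32}
E[X] = ∫_0^2 x × (\frac{5 x^{4}}{32}) dx = \frac{5}{3}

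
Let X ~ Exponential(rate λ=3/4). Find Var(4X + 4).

For X ~ Exponential(rate λ=3/4):
Var(X) = \frac{16}{9}
Var(4X + 4) = (4)² × Var(X) = 16 × \frac{16}{9} = \frac{256}{9}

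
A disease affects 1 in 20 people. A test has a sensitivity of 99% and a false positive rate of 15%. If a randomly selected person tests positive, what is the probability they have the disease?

Let D = the rare event, + = positive/flagged.
P(D) = 1/20
P(+|D) = 99/100
P(+|D') = 15/100 = 3/20
P(+) = P(+|D)P(D) + P(+|D')P(D')
     = \frac{99}{100} × \frac{1}{20} + \frac{3}{20} × \frac{19}{20}
     = \frac{24}{125}
P(D|+) = P(+|D)P(D)/P(+) = \frac{33}{128}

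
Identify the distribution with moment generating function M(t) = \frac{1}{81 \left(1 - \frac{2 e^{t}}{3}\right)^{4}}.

The MGF M(t) = \frac{1}{81 \left(1 - \frac{2 e^{t}}{3}\right)^{4}} is the standard form for the NegativeBinomial distribution.
Comparing with the known MGF formula identifies: NegBin(r=4, p=1/3), X = failures before r-th success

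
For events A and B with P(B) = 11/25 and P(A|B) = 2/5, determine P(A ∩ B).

By definition, P(A|B) = P(A ∩ B) / P(B)
So P(A ∩ B) = P(A|B) × P(B)
= 2/5 × 11/25
= 22/125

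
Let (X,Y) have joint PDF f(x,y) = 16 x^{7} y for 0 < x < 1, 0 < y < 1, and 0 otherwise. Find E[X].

E[X] = ∫_0^1 ∫_0^1 x × f(x,y) dy dx
= ∫_0^1 ∫_0^1 x × (16 x^{7} y) dy dx
= \frac{8}{9}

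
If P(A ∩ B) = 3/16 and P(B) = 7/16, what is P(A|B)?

P(A|B) = P(A ∩ B) / P(B)
= (3/16) / (7/16)
= 3/7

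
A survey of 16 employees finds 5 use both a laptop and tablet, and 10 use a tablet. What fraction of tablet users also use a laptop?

P(A ∩ B) = 5/16
P(B) = 10/16 = 5/8
P(A|B) = P(A ∩ B) / P(B) = (5/16) / (5/8) = 1/2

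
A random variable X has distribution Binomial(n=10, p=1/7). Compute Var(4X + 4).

For X ~ Binomial(n=10, p=1/7):
Var(X) = \frac{60}{49}
Var(4X + 4) = (4)² × Var(X) = 16 × \frac{60}{49} = \frac{960}{49}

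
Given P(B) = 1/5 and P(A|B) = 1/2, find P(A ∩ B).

By definition, P(A|B) = P(A ∩ B) / P(B)
So P(A ∩ B) = P(A|B) × P(B)
= 1/2 × 1/5
= 1/10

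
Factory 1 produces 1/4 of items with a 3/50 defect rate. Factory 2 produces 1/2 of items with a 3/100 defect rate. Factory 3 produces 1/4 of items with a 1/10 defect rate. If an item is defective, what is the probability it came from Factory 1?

Using Bayes' theorem:
P(F1) = 1/4, P(D|F1) = 3/50
P(F2) = 1/2, P(D|F2) = 3/100
P(F3) = 1/4, P(D|F3) = 1/10
P(D) = P(D|F1)P(F1) + P(D|F2)P(F2) + P(D|F3)P(F3)
     = \frac{11}{200}
P(F1|D) = P(D|F1)P(F1) / P(D)
= \frac{3}{11}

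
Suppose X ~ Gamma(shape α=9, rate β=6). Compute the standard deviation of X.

For X ~ Gamma(shape α=9, rate β=6):
Var(X) = \frac{1}{4}
SD(X) = √(Var(X)) = √(\frac{1}{4}) = \frac{1}{2}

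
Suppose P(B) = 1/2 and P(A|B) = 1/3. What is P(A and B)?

By definition, P(A|B) = P(A ∩ B) / P(B)
So P(A ∩ B) = P(A|B) × P(B)
= 1/3 × 1/2
= 1/6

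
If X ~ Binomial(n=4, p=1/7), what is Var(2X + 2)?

For X ~ Binomial(n=4, p=1/7):
Var(X) = \frac{24}{49}
Var(2X + 2) = (2)² × Var(X) = 4 × \frac{24}{49} = \frac{96}{49}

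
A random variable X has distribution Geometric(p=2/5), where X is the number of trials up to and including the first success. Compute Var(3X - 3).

For X ~ Geometric(p=2/5), where X is the number of trials up to and including the first success:
Var(X) = \frac{15}{4}
Var(3X - 3) = (3)² × Var(X) = 9 × \frac{15}{4} = \frac{135}{4}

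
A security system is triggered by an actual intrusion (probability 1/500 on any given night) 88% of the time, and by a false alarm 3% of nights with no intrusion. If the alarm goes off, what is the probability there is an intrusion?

Let D = the rare event, + = positive/flagged.
P(D) = 1/500
P(+|D) = 88/100 = 22/25
P(+|D') = 3/100
P(+) = P(+|D)P(D) + P(+|D')P(D')
     = \frac{22}{25} × \frac{1}{500} + \frac{3}{100} × \frac{499}{500}
     = \frac{317}{10000}
P(D|+) = P(+|D)P(D)/P(+) = \frac{88}{1585}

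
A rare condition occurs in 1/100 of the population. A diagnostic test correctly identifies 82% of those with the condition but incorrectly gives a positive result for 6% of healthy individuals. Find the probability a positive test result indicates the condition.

Let D = the rare event, + = positive/flagged.
P(D) = 1/100
P(+|D) = 82/100 = 41/50
P(+|D') = 6/100 = 3/50
P(+) = P(+|D)P(D) + P(+|D')P(D')
     = \frac{41}{50} × \frac{1}{100} + \frac{3}{50} × \frac{99}{100}
     = \frac{169}{2500}
P(D|+) = P(+|D)P(D)/P(+) = \frac{41}{338}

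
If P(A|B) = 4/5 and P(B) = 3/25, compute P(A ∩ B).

By definition, P(A|B) = P(A ∩ B) / P(B)
So P(A ∩ B) = P(A|B) × P(B)
= 4/5 × 3/25
= 12/125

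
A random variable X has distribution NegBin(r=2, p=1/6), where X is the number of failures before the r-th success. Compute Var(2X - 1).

For X ~ NegBin(r=2, p=1/6), where X is the number of failures before the r-th success:
Var(X) = 60
Var(2X - 1) = (2)² × Var(X) = 4 × 60 = 240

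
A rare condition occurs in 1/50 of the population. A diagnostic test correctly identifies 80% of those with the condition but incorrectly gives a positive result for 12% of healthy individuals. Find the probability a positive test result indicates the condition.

Let D = the rare event, + = positive/flagged.
P(D) = 1/50
P(+|D) = 80/100 = 4/5
P(+|D') = 12/100 = 3/25
P(+) = P(+|D)P(D) + P(+|D')P(D')
     = \frac{4}{5} × \frac{1}{50} + \frac{3}{25} × \frac{49}{50}
     = \frac{167}{1250}
P(D|+) = P(+|D)P(D)/P(+) = \frac{20}{167}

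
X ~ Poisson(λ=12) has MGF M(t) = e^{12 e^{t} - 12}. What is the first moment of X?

To find E[X], compute M^(1)(0):
M^(1)(t) = 12 e^{t} e^{12 e^{t} - 12}
M^(1)(0) = 12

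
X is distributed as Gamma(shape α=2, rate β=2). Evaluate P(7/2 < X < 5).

P(7/2 < X < 5) = ∫_{7/2}^{5} f(x) dx
where f(x) = 4 x e^{- 2 x}
= \frac{-11 + 8 e^{3}}{e^{10}}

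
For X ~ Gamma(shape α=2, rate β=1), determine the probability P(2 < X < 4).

P(2 < X < 4) = ∫_{2}^{4} f(x) dx
where f(x) = x e^{- x}
= \frac{-5 + 3 e^{2}}{e^{4}}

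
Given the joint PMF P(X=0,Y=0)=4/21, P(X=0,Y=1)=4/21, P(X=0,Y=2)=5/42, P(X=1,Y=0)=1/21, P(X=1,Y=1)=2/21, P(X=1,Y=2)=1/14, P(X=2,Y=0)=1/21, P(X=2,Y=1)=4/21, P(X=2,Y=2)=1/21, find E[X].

First find marginal of X:
P(X=0) = 1/2
P(X=1) = 3/14
P(X=2) = 2/7
E[X] = 0 × 1/2 + 1 × 3/14 + 2 × 2/7 = 11/14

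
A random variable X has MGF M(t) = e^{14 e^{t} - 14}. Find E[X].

To find E[X], compute M^(1)(0):
M^(1)(t) = 14 e^{t} e^{14 e^{t} - 14}
M^(1)(0) = 14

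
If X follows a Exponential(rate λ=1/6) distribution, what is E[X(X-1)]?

E[X(X-1)] = E[X² - X] = E[X²] - E[X]
E[X] = 6
E[X²] = Var(X) + (E[X])² = 36 + (6)² = 72
E[X(X-1)] = 72 - 6 = 66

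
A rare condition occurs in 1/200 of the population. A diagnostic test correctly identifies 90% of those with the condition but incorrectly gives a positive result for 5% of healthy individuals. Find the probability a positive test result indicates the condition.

Let D = the rare event, + = positive/flagged.
P(D) = 1/200
P(+|D) = 90/100 = 9/10
P(+|D') = 5/100 = 1/20
P(+) = P(+|D)P(D) + P(+|D')P(D')
     = \frac{9}{10} × \frac{1}{200} + \frac{1}{20} × \frac{199}{200}
     = \frac{217}{4000}
P(D|+) = P(+|D)P(D)/P(+) = \frac{18}{217}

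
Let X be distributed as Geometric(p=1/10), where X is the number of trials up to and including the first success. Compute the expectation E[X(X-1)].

E[X(X-1)] = E[X² - X] = E[X²] - E[X]
E[X] = 10
E[X²] = Var(X) + (E[X])² = 90 + (10)² = 190
E[X(X-1)] = 190 - 10 = 180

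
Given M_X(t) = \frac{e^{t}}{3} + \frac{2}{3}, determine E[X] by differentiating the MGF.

To find E[X], compute M^(1)(0):
M^(1)(t) = \frac{e^{t}}{3}
M^(1)(0) = \frac{1}{3}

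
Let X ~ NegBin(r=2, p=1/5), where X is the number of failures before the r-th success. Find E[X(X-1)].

E[X(X-1)] = E[X² - X] = E[X²] - E[X]
E[X] = 8
E[X²] = Var(X) + (E[X])² = 40 + (8)² = 104
E[X(X-1)] = 104 - 8 = 96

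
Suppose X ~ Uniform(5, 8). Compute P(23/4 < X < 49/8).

P(23/4 < X < 49/8) = ∫_{23/4}^{49/8} f(x) dx
where f(x) = \frac{1}{3}
= \frac{1}{8}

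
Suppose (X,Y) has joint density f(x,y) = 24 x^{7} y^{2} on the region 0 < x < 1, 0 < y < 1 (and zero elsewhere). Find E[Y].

E[Y] = ∫_0^1 ∫_0^1 y × f(x,y) dx dy
= \frac{3}{4}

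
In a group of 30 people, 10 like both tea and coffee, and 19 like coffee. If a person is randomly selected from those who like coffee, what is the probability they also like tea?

P(A ∩ B) = 10/30 = 1/3
P(B) = 19/30
P(A|B) = P(A ∩ B) / P(B) = (1/3) / (19/30) = 10/19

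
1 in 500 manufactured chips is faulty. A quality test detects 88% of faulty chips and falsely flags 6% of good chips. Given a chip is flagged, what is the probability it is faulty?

Let D = the rare event, + = positive/flagged.
P(D) = 1/500
P(+|D) = 88/100 = 22/25
P(+|D') = 6/100 = 3/50
P(+) = P(+|D)P(D) + P(+|D')P(D')
     = \frac{22}{25} × \frac{1}{500} + \frac{3}{50} × \frac{499}{500}
     = \frac{1541}{25000}
P(D|+) = P(+|D)P(D)/P(+) = \frac{44}{1541}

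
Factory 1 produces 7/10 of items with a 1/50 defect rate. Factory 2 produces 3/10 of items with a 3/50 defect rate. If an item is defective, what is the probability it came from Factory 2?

Using Bayes' theorem:
P(F1) = 7/10, P(D|F1) = 1/50
P(F2) = 3/10, P(D|F2) = 3/50
P(D) = P(D|F1)P(F1) + P(D|F2)P(F2)
     = \frac{4}{125}
P(F2|D) = P(D|F2)P(F2) / P(D)
= \frac{9}{16}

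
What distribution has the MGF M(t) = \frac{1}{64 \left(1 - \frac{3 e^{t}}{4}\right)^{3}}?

The MGF M(t) = \frac{1}{64 \left(1 - \frac{3 e^{t}}{4}\right)^{3}} is the standard form for the NegativeBinomial distribution.
Comparing with the known MGF formula identifies: NegBin(r=3, p=1/4), X = failures before r-th success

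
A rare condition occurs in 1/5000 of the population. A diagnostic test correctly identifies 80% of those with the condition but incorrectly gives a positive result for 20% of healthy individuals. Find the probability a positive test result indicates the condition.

Let D = the rare event, + = positive/flagged.
P(D) = 1/5000
P(+|D) = 80/100 = 4/5
P(+|D') = 20/100 = 1/5
P(+) = P(+|D)P(D) + P(+|D')P(D')
     = \frac{4}{5} × \frac{1}{5000} + \frac{1}{5} × \frac{4999}{5000}
     = \frac{5003}{25000}
P(D|+) = P(+|D)P(D)/P(+) = \frac{4}{5003}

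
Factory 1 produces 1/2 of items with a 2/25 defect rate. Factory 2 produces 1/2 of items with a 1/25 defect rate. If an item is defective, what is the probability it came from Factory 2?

Using Bayes' theorem:
P(F1) = 1/2, P(D|F1) = 2/25
P(F2) = 1/2, P(D|F2) = 1/25
P(D) = P(D|F1)P(F1) + P(D|F2)P(F2)
     = \frac{3}{50}
P(F2|D) = P(D|F2)P(F2) / P(D)
= \frac{1}{3}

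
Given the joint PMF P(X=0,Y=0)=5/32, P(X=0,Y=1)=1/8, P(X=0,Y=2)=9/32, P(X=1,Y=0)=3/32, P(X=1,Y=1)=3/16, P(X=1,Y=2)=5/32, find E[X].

First find marginal of X:
P(X=0) = 9/16
P(X=1) = 7/16
E[X] = 0 × 9/16 + 1 × 7/16 = 7/16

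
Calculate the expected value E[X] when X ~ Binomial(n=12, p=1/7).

For X ~ Binomial(n=12, p=1/7), the expected value is:
E[X] = \frac{12}{7}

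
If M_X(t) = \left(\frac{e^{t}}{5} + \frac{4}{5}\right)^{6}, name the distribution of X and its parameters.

The MGF M(t) = \left(\frac{e^{t}}{5} + \frac{4}{5}\right)^{6} is the standard form for the Binomial distribution.
Comparing with the known MGF formula identifies: Binomial(n=6, p=1/5)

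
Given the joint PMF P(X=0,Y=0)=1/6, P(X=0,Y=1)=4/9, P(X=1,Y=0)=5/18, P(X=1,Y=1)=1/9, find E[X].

First find marginal of X:
P(X=0) = 11/18
P(X=1) = 7/18
E[X] = 0 × 11/18 + 1 × 7/18 = 7/18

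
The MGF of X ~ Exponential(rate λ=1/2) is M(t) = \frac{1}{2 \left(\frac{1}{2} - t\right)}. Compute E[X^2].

To find E[X^2], compute M^(2)(0):
M^(1)(t) = \frac{1}{2 \left(\frac{1}{2} - t\right)^{2}}
M^(2)(t) = \frac{1}{\left(\frac{1}{2} - t\right)^{3}}
M^(2)(0) = 8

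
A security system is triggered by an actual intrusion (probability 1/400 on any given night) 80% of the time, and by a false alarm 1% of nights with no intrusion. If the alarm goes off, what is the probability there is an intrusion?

Let D = the rare event, + = positive/flagged.
P(D) = 1/400
P(+|D) = 80/100 = 4/5
P(+|D') = 1/100
P(+) = P(+|D)P(D) + P(+|D')P(D')
     = \frac{4}{5} × \frac{1}{400} + \frac{1}{100} × \frac{399}{400}
     = \frac{479}{40000}
P(D|+) = P(+|D)P(D)/P(+) = \frac{80}{479}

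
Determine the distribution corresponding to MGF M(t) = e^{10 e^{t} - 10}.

The MGF M(t) = e^{10 e^{t} - 10} is the standard form for the Poisson distribution.
Comparing with the known MGF formula identifies: Poisson(λ=10)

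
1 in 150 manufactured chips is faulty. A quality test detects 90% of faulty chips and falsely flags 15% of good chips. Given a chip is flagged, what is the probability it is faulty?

Let D = the rare event, + = positive/flagged.
P(D) = 1/150
P(+|D) = 90/100 = 9/10
P(+|D') = 15/100 = 3/20
P(+) = P(+|D)P(D) + P(+|D')P(D')
     = \frac{9}{10} × \frac{1}{150} + \frac{3}{20} × \frac{149}{150}
     = \frac{31}{200}
P(D|+) = P(+|D)P(D)/P(+) = \frac{6}{155}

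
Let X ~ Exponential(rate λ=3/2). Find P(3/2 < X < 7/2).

P(3/2 < X < 7/2) = ∫_{3/2}^{7/2} f(x) dx
where f(x) = \frac{3 e^{- \frac{3 x}{2}}}{2}
= - \frac{1 - e^{3}}{e^{\frac{21}{4}}}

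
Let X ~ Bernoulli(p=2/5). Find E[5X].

For X ~ Bernoulli(p=2/5):
E[X] = \frac{2}{5}
E[5X] = 5 × E[X] + 0 = 2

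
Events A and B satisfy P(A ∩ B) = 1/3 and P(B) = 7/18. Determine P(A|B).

P(A|B) = P(A ∩ B) / P(B)
= (1/3) / (7/18)
= 6/7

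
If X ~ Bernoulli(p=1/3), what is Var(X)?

For X ~ Bernoulli(p=1/3):
Var(X) = \frac{2}{9}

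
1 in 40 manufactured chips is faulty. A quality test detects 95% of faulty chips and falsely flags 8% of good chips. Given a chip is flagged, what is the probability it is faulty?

Let D = the rare event, + = positive/flagged.
P(D) = 1/40
P(+|D) = 95/100 = 19/20
P(+|D') = 8/100 = 2/25
P(+) = P(+|D)P(D) + P(+|D')P(D')
     = \frac{19}{20} × \frac{1}{40} + \frac{2}{25} × \frac{39}{40}
     = \frac{407}{4000}
P(D|+) = P(+|D)P(D)/P(+) = \frac{95}{407}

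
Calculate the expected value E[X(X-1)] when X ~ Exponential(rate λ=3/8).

E[X(X-1)] = E[X² - X] = E[X²] - E[X]
E[X] = \frac{8}{3}
E[X²] = Var(X) + (E[X])² = \frac{64}{9} + (\frac{8}{3})² = \frac{128}{9}
E[X(X-1)] = \frac{128}{9} - \frac{8}{3} = \frac{104}{9}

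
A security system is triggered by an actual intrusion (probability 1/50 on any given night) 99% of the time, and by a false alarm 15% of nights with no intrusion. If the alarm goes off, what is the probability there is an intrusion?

Let D = the rare event, + = positive/flagged.
P(D) = 1/50
P(+|D) = 99/100
P(+|D') = 15/100 = 3/20
P(+) = P(+|D)P(D) + P(+|D')P(D')
     = \frac{99}{100} × \frac{1}{50} + \frac{3}{20} × \frac{49}{50}
     = \frac{417}{2500}
P(D|+) = P(+|D)P(D)/P(+) = \frac{33}{278}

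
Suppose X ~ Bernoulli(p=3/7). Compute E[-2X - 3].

For X ~ Bernoulli(p=3/7):
E[X] = \frac{3}{7}
E[-2X - 3] = -2 × E[X] - 3 = - \frac{27}{7}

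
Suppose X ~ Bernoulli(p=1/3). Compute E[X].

For X ~ Bernoulli(p=1/3), the expected value is:
E[X] = \frac{1}{3}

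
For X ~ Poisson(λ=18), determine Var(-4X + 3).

For X ~ Poisson(λ=18):
Var(X) = 18
Var(-4X + 3) = (-4)² × Var(X) = 16 × 18 = 288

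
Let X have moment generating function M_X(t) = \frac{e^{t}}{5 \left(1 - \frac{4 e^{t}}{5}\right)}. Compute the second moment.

To find E[X^2], compute M^(2)(0):
M^(1)(t) = \frac{e^{t}}{5 \left(1 - \frac{4 e^{t}}{5}\right)} + \frac{4 e^{2 t}}{25 \left(1 - \frac{4 e^{t}}{5}\right)^{2}}
M^(2)(t) = \frac{e^{t}}{5 \left(1 - \frac{4 e^{t}}{5}\right)} + \frac{12 e^{2 t}}{25 \left(1 - \frac{4 e^{t}}{5}\right)^{2}} + \frac{32 e^{3 t}}{125 \left(1 - \frac{4 e^{t}}{5}\right)^{3}}
M^(2)(0) = 45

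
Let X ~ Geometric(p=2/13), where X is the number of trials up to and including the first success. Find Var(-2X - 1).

For X ~ Geometric(p=2/13), where X is the number of trials up to and including the first success:
Var(X) = \frac{143}{4}
Var(-2X - 1) = (-2)² × Var(X) = 4 × \frac{143}{4} = 143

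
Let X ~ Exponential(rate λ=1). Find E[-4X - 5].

For X ~ Exponential(rate λ=1):
E[X] = 1
E[-4X - 5] = -4 × E[X] - 5 = -9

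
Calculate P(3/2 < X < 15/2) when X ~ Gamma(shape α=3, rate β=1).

P(3/2 < X < 15/2) = ∫_{3/2}^{15/2} f(x) dx
where f(x) = \frac{x^{2} e^{- x}}{2}
= \frac{-293 + 29 e^{6}}{8 e^{\frac{15}{2}}}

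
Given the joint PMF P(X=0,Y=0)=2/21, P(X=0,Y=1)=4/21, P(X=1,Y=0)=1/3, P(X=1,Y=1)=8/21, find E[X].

First find marginal of X:
P(X=0) = 2/7
P(X=1) = 5/7
E[X] = 0 × 2/7 + 1 × 5/7 = 5/7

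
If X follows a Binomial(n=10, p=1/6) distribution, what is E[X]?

For X ~ Binomial(n=10, p=1/6), the expected value is:
E[X] = \frac{5}{3}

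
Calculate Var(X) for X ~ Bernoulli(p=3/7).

For X ~ Bernoulli(p=3/7):
Var(X) = \frac{12}{49}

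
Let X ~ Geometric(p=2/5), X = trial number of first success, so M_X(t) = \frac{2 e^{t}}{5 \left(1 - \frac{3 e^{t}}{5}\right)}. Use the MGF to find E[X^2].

To find E[X^2], compute M^(2)(0):
M^(1)(t) = \frac{2 e^{t}}{5 \left(1 - \frac{3 e^{t}}{5}\right)} + \frac{6 e^{2 t}}{25 \left(1 - \frac{3 e^{t}}{5}\right)^{2}}
M^(2)(t) = \frac{2 e^{t}}{5 \left(1 - \frac{3 e^{t}}{5}\right)} + \frac{18 e^{2 t}}{25 \left(1 - \frac{3 e^{t}}{5}\right)^{2}} + \frac{36 e^{3 t}}{125 \left(1 - \frac{3 e^{t}}{5}\right)^{3}}
M^(2)(0) = 10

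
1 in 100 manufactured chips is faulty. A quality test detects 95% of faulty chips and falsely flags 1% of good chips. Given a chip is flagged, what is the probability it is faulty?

Let D = the rare event, + = positive/flagged.
P(D) = 1/100
P(+|D) = 95/100 = 19/20
P(+|D') = 1/100
P(+) = P(+|D)P(D) + P(+|D')P(D')
     = \frac{19}{20} × \frac{1}{100} + \frac{1}{100} × \frac{99}{100}
     = \frac{97}{5000}
P(D|+) = P(+|D)P(D)/P(+) = \frac{95}{194}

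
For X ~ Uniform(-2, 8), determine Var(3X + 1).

For X ~ Uniform(-2, 8):
Var(X) = \frac{25}{3}
Var(3X + 1) = (3)² × Var(X) = 9 × \frac{25}{3} = 75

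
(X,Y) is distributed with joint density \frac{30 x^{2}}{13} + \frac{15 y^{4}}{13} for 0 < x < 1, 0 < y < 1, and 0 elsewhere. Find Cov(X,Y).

E[XY] = ∫∫ xy × f(x,y) dx dy = \frac{5}{13}
E[X] = \frac{9}{13}
E[Y] = \frac{15}{26}
Cov(X,Y) = E[XY] - E[X]E[Y] = - \frac{5}{338}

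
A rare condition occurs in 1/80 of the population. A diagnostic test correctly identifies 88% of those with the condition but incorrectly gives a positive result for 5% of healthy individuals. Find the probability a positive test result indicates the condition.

Let D = the rare event, + = positive/flagged.
P(D) = 1/80
P(+|D) = 88/100 = 22/25
P(+|D') = 5/100 = 1/20
P(+) = P(+|D)P(D) + P(+|D')P(D')
     = \frac{22}{25} × \frac{1}{80} + \frac{1}{20} × \frac{79}{80}
     = \frac{483}{8000}
P(D|+) = P(+|D)P(D)/P(+) = \frac{88}{483}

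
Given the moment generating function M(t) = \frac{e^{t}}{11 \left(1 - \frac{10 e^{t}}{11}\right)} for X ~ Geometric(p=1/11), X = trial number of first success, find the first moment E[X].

To find E[X], compute M^(1)(0):
M^(1)(t) = \frac{e^{t}}{11 \left(1 - \frac{10 e^{t}}{11}\right)} + \frac{10 e^{2 t}}{121 \left(1 - \frac{10 e^{t}}{11}\right)^{2}}
M^(1)(0) = 11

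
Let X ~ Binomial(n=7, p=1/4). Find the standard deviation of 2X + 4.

For X ~ Binomial(n=7, p=1/4):
Var(X) = \frac{21}{16}
SD(X) = √(Var(X)) = √(\frac{21}{16}) = \frac{\sqrt{21}}{4}
SD(2X + 4) = |2| × SD(X) = 2 × \frac{\sqrt{21}}{4} = \frac{\sqrt{21}}{2}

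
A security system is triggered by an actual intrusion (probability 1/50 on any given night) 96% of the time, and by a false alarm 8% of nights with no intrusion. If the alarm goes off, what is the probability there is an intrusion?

Let D = the rare event, + = positive/flagged.
P(D) = 1/50
P(+|D) = 96/100 = 24/25
P(+|D') = 8/100 = 2/25
P(+) = P(+|D)P(D) + P(+|D')P(D')
     = \frac{24}{25} × \frac{1}{50} + \frac{2}{25} × \frac{49}{50}
     = \frac{61}{625}
P(D|+) = P(+|D)P(D)/P(+) = \frac{12}{61}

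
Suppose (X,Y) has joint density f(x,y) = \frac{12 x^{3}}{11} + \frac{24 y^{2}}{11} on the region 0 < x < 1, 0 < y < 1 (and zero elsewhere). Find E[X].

E[X] = ∫_0^1 ∫_0^1 x × f(x,y) dy dx
= ∫_0^1 ∫_0^1 x × (\frac{12 x^{3}}{11} + \frac{24 y^{2}}{11}) dy dx
= \frac{32}{55}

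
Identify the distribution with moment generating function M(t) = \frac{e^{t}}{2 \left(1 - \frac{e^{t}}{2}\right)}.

The MGF M(t) = \frac{e^{t}}{2 \left(1 - \frac{e^{t}}{2}\right)} is the standard form for the Geometric distribution.
Comparing with the known MGF formula identifies: Geometric(p=1/2), X = trial number of first success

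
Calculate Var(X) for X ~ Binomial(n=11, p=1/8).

For X ~ Binomial(n=11, p=1/8):
Var(X) = \frac{77}{64}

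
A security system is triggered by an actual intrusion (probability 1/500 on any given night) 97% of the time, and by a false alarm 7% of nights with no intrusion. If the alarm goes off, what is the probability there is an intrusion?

Let D = the rare event, + = positive/flagged.
P(D) = 1/500
P(+|D) = 97/100
P(+|D') = 7/100
P(+) = P(+|D)P(D) + P(+|D')P(D')
     = \frac{97}{100} × \frac{1}{500} + \frac{7}{100} × \frac{499}{500}
     = \frac{359}{5000}
P(D|+) = P(+|D)P(D)/P(+) = \frac{97}{3590}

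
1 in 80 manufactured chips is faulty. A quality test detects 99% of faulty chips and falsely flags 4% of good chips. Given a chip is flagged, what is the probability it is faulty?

Let D = the rare event, + = positive/flagged.
P(D) = 1/80
P(+|D) = 99/100
P(+|D') = 4/100 = 1/25
P(+) = P(+|D)P(D) + P(+|D')P(D')
     = \frac{99}{100} × \frac{1}{80} + \frac{1}{25} × \frac{79}{80}
     = \frac{83}{1600}
P(D|+) = P(+|D)P(D)/P(+) = \frac{99}{415}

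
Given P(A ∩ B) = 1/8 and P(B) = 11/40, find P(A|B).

P(A|B) = P(A ∩ B) / P(B)
= (1/8) / (11/40)
= 5/11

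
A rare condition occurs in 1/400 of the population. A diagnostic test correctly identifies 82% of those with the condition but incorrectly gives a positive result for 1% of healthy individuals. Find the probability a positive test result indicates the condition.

Let D = the rare event, + = positive/flagged.
P(D) = 1/400
P(+|D) = 82/100 = 41/50
P(+|D') = 1/100
P(+) = P(+|D)P(D) + P(+|D')P(D')
     = \frac{41}{50} × \frac{1}{400} + \frac{1}{100} × \frac{399}{400}
     = \frac{481}{40000}
P(D|+) = P(+|D)P(D)/P(+) = \frac{82}{481}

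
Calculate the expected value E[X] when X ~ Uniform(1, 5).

For X ~ Uniform(1, 5), the expected value is:
E[X] = 3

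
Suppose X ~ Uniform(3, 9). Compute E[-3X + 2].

For X ~ Uniform(3, 9):
E[X] = 6
E[-3X + 2] = -3 × E[X] + 2 = -16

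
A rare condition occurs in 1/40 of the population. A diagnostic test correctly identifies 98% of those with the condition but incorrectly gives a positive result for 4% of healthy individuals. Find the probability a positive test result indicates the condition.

Let D = the rare event, + = positive/flagged.
P(D) = 1/40
P(+|D) = 98/100 = 49/50
P(+|D') = 4/100 = 1/25
P(+) = P(+|D)P(D) + P(+|D')P(D')
     = \frac{49}{50} × \frac{1}{40} + \frac{1}{25} × \frac{39}{40}
     = \frac{127}{2000}
P(D|+) = P(+|D)P(D)/P(+) = \frac{49}{127}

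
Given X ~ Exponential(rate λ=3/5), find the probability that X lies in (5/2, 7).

P(5/2 < X < 7) = ∫_{5/2}^{7} f(x) dx
where f(x) = \frac{3 e^{- \frac{3 x}{5}}}{5}
= - \frac{1}{e^{\frac{21}{5}}} + e^{- \frac{3}{2}}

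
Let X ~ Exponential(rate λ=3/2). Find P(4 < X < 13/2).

P(4 < X < 13/2) = ∫_{4}^{13/2} f(x) dx
where f(x) = \frac{3 e^{- \frac{3 x}{2}}}{2}
= - \frac{1}{e^{\frac{39}{4}}} + e^{-6}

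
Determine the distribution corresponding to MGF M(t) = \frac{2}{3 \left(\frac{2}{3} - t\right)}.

The MGF M(t) = \frac{2}{3 \left(\frac{2}{3} - t\right)} is the standard form for the Exponential distribution.
Comparing with the known MGF formula identifies: Exponential(rate λ=2/3)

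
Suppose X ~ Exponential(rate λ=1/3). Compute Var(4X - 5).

For X ~ Exponential(rate λ=1/3):
Var(X) = 9
Var(4X - 5) = (4)² × Var(X) = 16 × 9 = 144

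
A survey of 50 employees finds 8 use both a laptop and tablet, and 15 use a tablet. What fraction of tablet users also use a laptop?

P(A ∩ B) = 8/50 = 4/25
P(B) = 15/50 = 3/10
P(A|B) = P(A ∩ B) / P(B) = (4/25) / (3/10) = 8/15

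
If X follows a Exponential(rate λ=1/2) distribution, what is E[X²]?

Using the identity E[X²] = Var(X) + (E[X])²:
E[X] = 2
Var(X) = 4
E[X²] = 4 + (2)²
= 8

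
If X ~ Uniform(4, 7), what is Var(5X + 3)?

For X ~ Uniform(4, 7):
Var(X) = \frac{3}{4}
Var(5X + 3) = (5)² × Var(X) = 25 × \frac{3}{4} = \frac{75}{4}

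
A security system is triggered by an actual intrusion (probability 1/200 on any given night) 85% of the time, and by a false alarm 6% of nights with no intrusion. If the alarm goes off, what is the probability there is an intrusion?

Let D = the rare event, + = positive/flagged.
P(D) = 1/200
P(+|D) = 85/100 = 17/20
P(+|D') = 6/100 = 3/50
P(+) = P(+|D)P(D) + P(+|D')P(D')
     = \frac{17}{20} × \frac{1}{200} + \frac{3}{50} × \frac{199}{200}
     = \frac{1279}{20000}
P(D|+) = P(+|D)P(D)/P(+) = \frac{85}{1279}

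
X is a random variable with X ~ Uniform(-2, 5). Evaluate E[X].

For X ~ Uniform(-2, 5), the expected value is:
E[X] = \frac{3}{2}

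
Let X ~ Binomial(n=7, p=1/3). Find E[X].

For X ~ Binomial(n=7, p=1/3), the expected value is:
E[X] = \frac{7}{3}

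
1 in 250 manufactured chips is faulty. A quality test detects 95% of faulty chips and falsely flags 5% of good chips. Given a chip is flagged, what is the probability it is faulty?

Let D = the rare event, + = positive/flagged.
P(D) = 1/250
P(+|D) = 95/100 = 19/20
P(+|D') = 5/100 = 1/20
P(+) = P(+|D)P(D) + P(+|D')P(D')
     = \frac{19}{20} × \frac{1}{250} + \frac{1}{20} × \frac{249}{250}
     = \frac{67}{1250}
P(D|+) = P(+|D)P(D)/P(+) = \frac{19}{268}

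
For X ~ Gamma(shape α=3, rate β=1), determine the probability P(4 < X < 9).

P(4 < X < 9) = ∫_{4}^{9} f(x) dx
where f(x) = \frac{x^{2} e^{- x}}{2}
= \frac{-101 + 26 e^{5}}{2 e^{9}}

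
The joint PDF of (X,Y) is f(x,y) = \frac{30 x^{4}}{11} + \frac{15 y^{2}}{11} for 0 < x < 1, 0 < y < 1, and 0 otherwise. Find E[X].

E[X] = ∫_0^1 ∫_0^1 x × f(x,y) dy dx
= ∫_0^1 ∫_0^1 x × (\frac{30 x^{4}}{11} + \frac{15 y^{2}}{11}) dy dx
= \frac{15}{22}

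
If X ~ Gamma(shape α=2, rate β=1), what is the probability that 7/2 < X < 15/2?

P(7/2 < X < 15/2) = ∫_{7/2}^{15/2} f(x) dx
where f(x) = x e^{- x}
= \frac{-17 + 9 e^{4}}{2 e^{\frac{15}{2}}}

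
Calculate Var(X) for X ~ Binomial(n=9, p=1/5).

For X ~ Binomial(n=9, p=1/5):
Var(X) = \frac{36}{25}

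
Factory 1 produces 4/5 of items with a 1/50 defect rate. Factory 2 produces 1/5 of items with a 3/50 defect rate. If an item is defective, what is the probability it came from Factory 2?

Using Bayes' theorem:
P(F1) = 4/5, P(D|F1) = 1/50
P(F2) = 1/5, P(D|F2) = 3/50
P(D) = P(D|F1)P(F1) + P(D|F2)P(F2)
     = \frac{7}{250}
P(F2|D) = P(D|F2)P(F2) / P(D)
= \frac{3}{7}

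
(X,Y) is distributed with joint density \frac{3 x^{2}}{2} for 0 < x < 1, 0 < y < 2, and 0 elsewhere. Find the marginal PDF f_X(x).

f_X(x) = ∫_0^2 f(x,y) dy
= ∫_0^2 \frac{3 x^{2}}{2} dy
= 3 x^{2} for 0 < x < 1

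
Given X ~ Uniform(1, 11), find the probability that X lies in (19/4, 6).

P(19/4 < X < 6) = ∫_{19/4}^{6} f(x) dx
where f(x) = \frac{1}{10}
= \frac{1}{8}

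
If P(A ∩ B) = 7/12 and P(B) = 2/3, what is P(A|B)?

P(A|B) = P(A ∩ B) / P(B)
= (7/12) / (2/3)
= 7/8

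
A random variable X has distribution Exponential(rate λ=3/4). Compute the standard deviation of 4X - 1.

For X ~ Exponential(rate λ=3/4):
Var(X) = \frac{16}{9}
SD(X) = √(Var(X)) = √(\frac{16}{9}) = \frac{4}{3}
SD(4X - 1) = |4| × SD(X) = 4 × \frac{4}{3} = \frac{16}{3}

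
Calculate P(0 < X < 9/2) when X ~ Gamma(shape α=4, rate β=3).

P(0 < X < 9/2) = ∫_{0}^{9/2} f(x) dx
where f(x) = \frac{27 x^{3} e^{- 3 x}}{2}
= 1 - \frac{8251}{16 e^{\frac{27}{2}}}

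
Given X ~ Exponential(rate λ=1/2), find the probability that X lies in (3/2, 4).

P(3/2 < X < 4) = ∫_{3/2}^{4} f(x) dx
where f(x) = \frac{e^{- \frac{x}{2}}}{2}
= - \frac{1}{e^{2}} + e^{- \frac{3}{4}}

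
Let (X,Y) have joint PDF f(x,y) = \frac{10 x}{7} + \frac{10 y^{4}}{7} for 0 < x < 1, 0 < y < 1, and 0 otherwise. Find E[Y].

E[Y] = ∫_0^1 ∫_0^1 y × f(x,y) dx dy
= \frac{25}{42}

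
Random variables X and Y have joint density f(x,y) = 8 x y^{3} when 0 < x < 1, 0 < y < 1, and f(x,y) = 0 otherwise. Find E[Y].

E[Y] = ∫_0^1 ∫_0^1 y × f(x,y) dx dy
= \frac{4}{5}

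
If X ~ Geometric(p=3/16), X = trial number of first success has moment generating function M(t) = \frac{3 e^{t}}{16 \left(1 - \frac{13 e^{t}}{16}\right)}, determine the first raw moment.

To find E[X], compute M^(1)(0):
M^(1)(t) = \frac{3 e^{t}}{16 \left(1 - \frac{13 e^{t}}{16}\right)} + \frac{39 e^{2 t}}{256 \left(1 - \frac{13 e^{t}}{16}\right)^{2}}
M^(1)(0) = \frac{16}{3}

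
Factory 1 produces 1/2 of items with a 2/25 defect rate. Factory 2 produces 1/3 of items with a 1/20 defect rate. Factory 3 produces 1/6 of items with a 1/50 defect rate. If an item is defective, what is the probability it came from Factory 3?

Using Bayes' theorem:
P(F1) = 1/2, P(D|F1) = 2/25
P(F2) = 1/3, P(D|F2) = 1/20
P(F3) = 1/6, P(D|F3) = 1/50
P(D) = P(D|F1)P(F1) + P(D|F2)P(F2) + P(D|F3)P(F3)
     = \frac{3}{50}
P(F3|D) = P(D|F3)P(F3) / P(D)
= \frac{1}{18}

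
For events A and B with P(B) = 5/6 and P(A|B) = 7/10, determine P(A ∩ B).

By definition, P(A|B) = P(A ∩ B) / P(B)
So P(A ∩ B) = P(A|B) × P(B)
= 7/10 × 5/6
= 7/12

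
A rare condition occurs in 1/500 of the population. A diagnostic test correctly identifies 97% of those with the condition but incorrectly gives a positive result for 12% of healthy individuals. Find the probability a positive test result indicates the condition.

Let D = the rare event, + = positive/flagged.
P(D) = 1/500
P(+|D) = 97/100
P(+|D') = 12/100 = 3/25
P(+) = P(+|D)P(D) + P(+|D')P(D')
     = \frac{97}{100} × \frac{1}{500} + \frac{3}{25} × \frac{499}{500}
     = \frac{1217}{10000}
P(D|+) = P(+|D)P(D)/P(+) = \frac{97}{6085}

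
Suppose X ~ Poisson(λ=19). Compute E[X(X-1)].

E[X(X-1)] = E[X² - X] = E[X²] - E[X]
E[X] = 19
E[X²] = Var(X) + (E[X])² = 19 + (19)² = 380
E[X(X-1)] = 380 - 19 = 361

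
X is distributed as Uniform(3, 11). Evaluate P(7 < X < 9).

P(7 < X < 9) = ∫_{7}^{9} f(x) dx
where f(x) = \frac{1}{8}
= \frac{1}{4}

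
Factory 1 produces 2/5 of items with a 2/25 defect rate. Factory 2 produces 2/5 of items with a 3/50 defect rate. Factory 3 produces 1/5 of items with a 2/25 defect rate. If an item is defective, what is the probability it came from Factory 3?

Using Bayes' theorem:
P(F1) = 2/5, P(D|F1) = 2/25
P(F2) = 2/5, P(D|F2) = 3/50
P(F3) = 1/5, P(D|F3) = 2/25
P(D) = P(D|F1)P(F1) + P(D|F2)P(F2) + P(D|F3)P(F3)
     = \frac{9}{125}
P(F3|D) = P(D|F3)P(F3) / P(D)
= \frac{2}{9}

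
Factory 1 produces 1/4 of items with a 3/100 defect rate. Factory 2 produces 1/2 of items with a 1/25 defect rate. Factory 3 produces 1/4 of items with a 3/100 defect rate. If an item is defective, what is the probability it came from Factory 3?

Using Bayes' theorem:
P(F1) = 1/4, P(D|F1) = 3/100
P(F2) = 1/2, P(D|F2) = 1/25
P(F3) = 1/4, P(D|F3) = 3/100
P(D) = P(D|F1)P(F1) + P(D|F2)P(F2) + P(D|F3)P(F3)
     = \frac{7}{200}
P(F3|D) = P(D|F3)P(F3) / P(D)
= \frac{3}{14}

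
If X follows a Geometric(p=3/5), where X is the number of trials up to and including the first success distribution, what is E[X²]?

Using the identity E[X²] = Var(X) + (E[X])²:
E[X] = \frac{5}{3}
Var(X) = \frac{10}{9}
E[X²] = \frac{10}{9} + (\frac{5}{3})²
= \frac{35}{9}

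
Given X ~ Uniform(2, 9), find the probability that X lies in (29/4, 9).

P(29/4 < X < 9) = ∫_{29/4}^{9} f(x) dx
where f(x) = \frac{1}{7}
= \frac{1}{4}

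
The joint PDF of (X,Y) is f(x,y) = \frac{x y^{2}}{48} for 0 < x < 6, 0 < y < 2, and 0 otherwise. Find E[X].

f_X(x) = ∫_0^2 \frac{x y^{2}}{48} dy = \frac{x}{18}
E[X] = ∫_0^6 x × (\frac{x}{18}) dx = 4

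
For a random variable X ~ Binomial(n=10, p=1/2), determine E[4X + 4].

For X ~ Binomial(n=10, p=1/2):
E[X] = 5
E[4X + 4] = 4 × E[X] + 4 = 24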